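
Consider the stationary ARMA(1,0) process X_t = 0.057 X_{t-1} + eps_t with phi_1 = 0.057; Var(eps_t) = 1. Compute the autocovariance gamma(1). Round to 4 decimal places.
\gamma(1) = 0.0572

Multiply the model equation by X_{t-k} and take expectations. With theta_0 = psi_0 = 1 and psi_j the MA(infinity) weights, this gives
  gamma(k) - sum_i phi_i gamma(k-i) = c_k,
  c_k = sigma^2 * sum_{j=k..q} theta_j psi_{j-k}   (c_k = 0 for k > q),
using gamma(-m) = gamma(m).
Pure AR (q = 0): c_0 = sigma^2 = 1, c_k = 0 for k >= 1.
Equations for k = 0 and k = 1 (AR order 1):
  gamma(0) = phi_1 gamma(1) + c_0
  gamma(1) = phi_1 gamma(0) + c_1
Substituting the second into the first: gamma(0) (1 - phi_1^2) = c_0 + phi_1 c_1, so
  gamma(0) = c_0 / (1 - phi_1^2) = 1 / (1 - (0.057)^2) = 1 / 0.996751 = 1.00326.
  gamma(1) = phi_1 gamma(0) = (0.057)(1.00326) = 0.057186.
Therefore gamma(1) = 0.0572 (to 4 decimal places).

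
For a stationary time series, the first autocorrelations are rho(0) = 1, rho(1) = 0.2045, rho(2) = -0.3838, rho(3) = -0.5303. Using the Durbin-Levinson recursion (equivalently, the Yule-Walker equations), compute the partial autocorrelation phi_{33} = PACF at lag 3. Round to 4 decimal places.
\phi_{33} = -0.4240

The PACF at lag k is phi_{kk}, the last component of the solution
to the Yule-Walker system G_k phi = r_k where
  (G_k)_{ij} = rho(|i - j|), (r_k)_i = rho(i), i,j = 1..k.
Equivalently, Durbin-Levinson gives phi_{kk} iteratively:
  phi_{11} = rho(1)
  phi_{kk} = [rho(k) - sum_{j=1..k-1} phi_{k-1,j} rho(k-j)]
            / [1 - sum_{j=1..k-1} phi_{k-1,j} rho(j)],
  phi_{k,j} = phi_{k-1,j} - phi_{kk} phi_{k-1,k-j},  j = 1..k-1.
Step k = 1:
  phi_11 = rho(1) = 0.2045.
Step k = 2:
  phi_22 = [rho(2) - phi_11 rho(1)] / [1 - phi_11 rho(1)] = [-0.3838 - (0.2045)(0.2045)] / [1 - (0.2045)(0.2045)]
         = -0.42562025 / 0.95817975 = -0.444197.
  Update: phi_21 = phi_11 - phi_22 phi_11 = 0.2045 - (-0.444197)(0.2045) = 0.295338.
Step k = 3:
  phi_33 = [rho(3) - phi_21 rho(2) - phi_22 rho(1)] / [1 - phi_21 rho(1) - phi_22 rho(2)]
    numerator   = -0.5303 - (0.295338)(-0.3838) - (-0.444197)(0.2045) = -0.32611097
    denominator = 1 - (0.295338)(0.2045) - (-0.444197)(-0.3838) = 0.76912065
  phi_33 = -0.32611097 / 0.76912065 = -0.424.
Therefore phi_{33} = -0.4240.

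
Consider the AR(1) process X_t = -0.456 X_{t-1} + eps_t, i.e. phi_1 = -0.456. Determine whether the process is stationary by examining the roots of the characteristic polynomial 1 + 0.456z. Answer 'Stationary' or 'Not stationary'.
\text{Stationary}

The AR(p) characteristic polynomial is P(z) = 1 + 0.456z.
Stationarity requires all roots to lie outside the unit circle, i.e. |z| > 1 for every root.
This is linear in z: 1 + (0.456) z = 0  =>  z = -1/(0.456) = -2.192982,  |z| = 2.192982.
Moduli of all roots: 2.1930.
All moduli strictly greater than 1? Yes.
Verdict: Stationary.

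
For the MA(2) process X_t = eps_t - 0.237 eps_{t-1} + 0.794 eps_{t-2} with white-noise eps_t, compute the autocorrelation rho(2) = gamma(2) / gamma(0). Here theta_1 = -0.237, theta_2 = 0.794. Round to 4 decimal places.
\rho(2) = 0.4708

For an MA(q) process with theta_0 = 1, the autocovariance is
  gamma(k) = sigma^2 * sum_{i=0..q-k} theta_i * theta_{i+k},
and rho(k) = gamma(k) / gamma(0). Sigma^2 cancels.
  numerator   = (1)*(0.794) = 0.794.
  denominator = (1)^2 + (-0.237)^2 + (0.794)^2 = 1.686605.
  rho(2) = 0.794 / 1.686605 = 0.4708.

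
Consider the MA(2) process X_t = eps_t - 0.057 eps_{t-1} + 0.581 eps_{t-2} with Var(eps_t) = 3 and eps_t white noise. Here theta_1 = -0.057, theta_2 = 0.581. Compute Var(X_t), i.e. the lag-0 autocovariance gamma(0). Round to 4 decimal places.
\gamma(0) = 4.0224

For an MA(q) process X_t = eps_t + sum_i theta_i eps_{t-i} with
Var(eps_t) = sigma^2, the variance is
  gamma(0) = sigma^2 * (1 + sum_i theta_i^2).
  sum_i theta_i^2 = (-0.057)^2 + (0.581)^2 = 0.003249 + 0.337561 = 0.34081.
  gamma(0) = 3 * (1 + 0.34081) = 3 * 1.34081 = 4.02243, which rounds to 4.0224.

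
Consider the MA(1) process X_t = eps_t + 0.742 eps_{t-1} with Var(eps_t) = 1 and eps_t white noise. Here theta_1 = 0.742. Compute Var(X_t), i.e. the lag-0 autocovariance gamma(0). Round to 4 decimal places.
\gamma(0) = 1.5506

For an MA(q) process X_t = eps_t + sum_i theta_i eps_{t-i} with
Var(eps_t) = sigma^2, the variance is
  gamma(0) = sigma^2 * (1 + sum_i theta_i^2).
  sum_i theta_i^2 = (0.742)^2 = 0.550564.
  gamma(0) = 1 * (1 + 0.550564) = 1 * 1.550564 = 1.550564, which rounds to 1.5506.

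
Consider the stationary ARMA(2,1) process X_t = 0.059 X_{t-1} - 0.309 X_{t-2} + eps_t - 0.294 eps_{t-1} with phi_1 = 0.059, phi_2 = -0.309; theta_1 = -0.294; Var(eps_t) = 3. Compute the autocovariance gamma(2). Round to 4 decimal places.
\gamma(2) = -1.1189

Multiply the model equation by X_{t-k} and take expectations. With theta_0 = psi_0 = 1 and psi_j the MA(infinity) weights, this gives
  gamma(k) - sum_i phi_i gamma(k-i) = c_k,
  c_k = sigma^2 * sum_{j=k..q} theta_j psi_{j-k}   (c_k = 0 for k > q),
using gamma(-m) = gamma(m).
psi-weights needed (psi_j = theta_j + sum_i phi_i psi_{j-i}):
  psi_1 = theta_1 + phi_1 = -0.294 + (0.059) = -0.235
Right-hand sides:
  c_0 = sigma^2 (1 + theta_1 psi_1) = 3 * (1 + (-0.294)(-0.235)) = 3 * 1.06909 = 3.20727
  c_1 = sigma^2 theta_1 = 3 * (-0.294) = -0.882
  c_2 = 0
Equations for k = 0, 1, 2 (AR order 2, c_2 = 0):
  (E0) gamma(0) = phi_1 gamma(1) + phi_2 gamma(2) + c_0
  (E1) gamma(1) = phi_1 gamma(0) + phi_2 gamma(1) + c_1
  (E2) gamma(2) = phi_1 gamma(1) + phi_2 gamma(0)
From (E1): gamma(1) = A gamma(0) + B with
  A = phi_1 / (1 - phi_2) = 0.059 / 1.309 = 0.045073,   B = c_1 / (1 - phi_2) = -0.882 / 1.309 = -0.673797.
Insert (E2) into (E0): gamma(0) (1 - phi_2^2) = phi_1 (1 + phi_2) gamma(1) + c_0.
  phi_1 (1 + phi_2) = (0.059)(0.691) = 0.040769,   1 - phi_2^2 = 0.904519.
Replace gamma(1) by A gamma(0) + B and collect gamma(0):
  gamma(0) [0.904519 - (0.040769)(0.045073)] = (0.040769)(-0.673797) + 3.20727
  gamma(0) * 0.902681 = 3.1798
  gamma(0) = 3.1798 / 0.902681 = 3.522616.
  gamma(1) = A gamma(0) + B = (0.045073)(3.522616) + (-0.673797) = -0.515023.
  gamma(2) = phi_1 gamma(1) + phi_2 gamma(0) = (0.059)(-0.515023) + (-0.309)(3.522616) = -1.118875.
Therefore gamma(2) = -1.1189 (to 4 decimal places).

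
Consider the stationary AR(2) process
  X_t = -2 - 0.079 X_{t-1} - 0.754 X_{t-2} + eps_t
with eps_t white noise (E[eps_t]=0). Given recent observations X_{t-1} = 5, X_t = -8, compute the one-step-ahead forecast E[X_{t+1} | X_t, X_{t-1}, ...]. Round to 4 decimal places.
E[X_{t+1} \mid \mathcal F_t] = -5.1380

For an AR(p) model X_t = c + sum_i phi_i X_{t-i} + eps_t, the
one-step-ahead conditional mean is
  E[X_{t+1} | X_t, ...] = c + sum_i phi_i X_{t+1-i}.
Substitute known values:
  E[X_{t+1} | ...] = -2 + (-0.079) * (-8) + (-0.754) * (5)
                   = -5.1380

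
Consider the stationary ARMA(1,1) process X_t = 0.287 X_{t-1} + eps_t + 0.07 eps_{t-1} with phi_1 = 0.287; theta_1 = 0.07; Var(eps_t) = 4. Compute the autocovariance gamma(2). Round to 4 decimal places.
\gamma(2) = 0.4556

Multiply the model equation by X_{t-k} and take expectations. With theta_0 = psi_0 = 1 and psi_j the MA(infinity) weights, this gives
  gamma(k) - sum_i phi_i gamma(k-i) = c_k,
  c_k = sigma^2 * sum_{j=k..q} theta_j psi_{j-k}   (c_k = 0 for k > q),
using gamma(-m) = gamma(m).
psi-weights needed (psi_j = theta_j + sum_i phi_i psi_{j-i}):
  psi_1 = theta_1 + phi_1 = 0.07 + (0.287) = 0.357
Right-hand sides:
  c_0 = sigma^2 (1 + theta_1 psi_1) = 4 * (1 + (0.07)(0.357)) = 4 * 1.02499 = 4.09996
  c_1 = sigma^2 theta_1 = 4 * (0.07) = 0.28
  c_2 = 0
Equations for k = 0 and k = 1 (AR order 1):
  gamma(0) = phi_1 gamma(1) + c_0
  gamma(1) = phi_1 gamma(0) + c_1
Substituting the second into the first: gamma(0) (1 - phi_1^2) = c_0 + phi_1 c_1, so
  gamma(0) = (c_0 + phi_1 c_1) / (1 - phi_1^2) = (4.09996 + (0.287)(0.28)) / (1 - (0.287)^2) = 4.18032 / 0.917631 = 4.555557.
  gamma(1) = phi_1 gamma(0) + c_1 = (0.287)(4.555557) + (0.28) = 1.587445.
For k = 2 (> q): gamma(2) = phi_1 gamma(1) = (0.287)(1.587445) = 0.455597.
Therefore gamma(2) = 0.4556 (to 4 decimal places).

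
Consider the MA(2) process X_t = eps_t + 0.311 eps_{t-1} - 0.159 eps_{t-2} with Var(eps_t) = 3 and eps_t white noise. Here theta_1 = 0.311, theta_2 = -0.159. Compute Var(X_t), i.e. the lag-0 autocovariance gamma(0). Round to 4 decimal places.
\gamma(0) = 3.3660

For an MA(q) process X_t = eps_t + sum_i theta_i eps_{t-i} with
Var(eps_t) = sigma^2, the variance is
  gamma(0) = sigma^2 * (1 + sum_i theta_i^2).
  sum_i theta_i^2 = (0.311)^2 + (-0.159)^2 = 0.096721 + 0.025281 = 0.122002.
  gamma(0) = 3 * (1 + 0.122002) = 3 * 1.122002 = 3.366006, which rounds to 3.3660.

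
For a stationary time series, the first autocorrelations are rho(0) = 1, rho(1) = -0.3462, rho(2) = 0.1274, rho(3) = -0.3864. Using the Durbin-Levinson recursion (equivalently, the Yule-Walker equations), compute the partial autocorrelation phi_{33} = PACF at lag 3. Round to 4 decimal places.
\phi_{33} = -0.3860

The PACF at lag k is phi_{kk}, the last component of the solution
to the Yule-Walker system G_k phi = r_k where
  (G_k)_{ij} = rho(|i - j|), (r_k)_i = rho(i), i,j = 1..k.
Equivalently, Durbin-Levinson gives phi_{kk} iteratively:
  phi_{11} = rho(1)
  phi_{kk} = [rho(k) - sum_{j=1..k-1} phi_{k-1,j} rho(k-j)]
            / [1 - sum_{j=1..k-1} phi_{k-1,j} rho(j)],
  phi_{k,j} = phi_{k-1,j} - phi_{kk} phi_{k-1,k-j},  j = 1..k-1.
Step k = 1:
  phi_11 = rho(1) = -0.3462.
Step k = 2:
  phi_22 = [rho(2) - phi_11 rho(1)] / [1 - phi_11 rho(1)] = [0.1274 - (-0.3462)(-0.3462)] / [1 - (-0.3462)(-0.3462)]
         = 0.00754556 / 0.88014556 = 0.008573.
  Update: phi_21 = phi_11 - phi_22 phi_11 = -0.3462 - (0.008573)(-0.3462) = -0.343232.
Step k = 3:
  phi_33 = [rho(3) - phi_21 rho(2) - phi_22 rho(1)] / [1 - phi_21 rho(1) - phi_22 rho(2)]
    numerator   = -0.3864 - (-0.343232)(0.1274) - (0.008573)(-0.3462) = -0.33970424
    denominator = 1 - (-0.343232)(-0.3462) - (0.008573)(0.1274) = 0.88008087
  phi_33 = -0.33970424 / 0.88008087 = -0.386.
Therefore phi_{33} = -0.3860.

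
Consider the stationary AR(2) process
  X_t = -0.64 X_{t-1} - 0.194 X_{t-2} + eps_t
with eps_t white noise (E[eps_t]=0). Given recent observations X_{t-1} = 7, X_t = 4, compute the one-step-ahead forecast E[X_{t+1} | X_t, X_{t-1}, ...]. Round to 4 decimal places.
E[X_{t+1} \mid \mathcal F_t] = -3.9180

For an AR(p) model X_t = c + sum_i phi_i X_{t-i} + eps_t, the
one-step-ahead conditional mean is
  E[X_{t+1} | X_t, ...] = c + sum_i phi_i X_{t+1-i}.
Substitute known values:
  E[X_{t+1} | ...] = (-0.64) * (4) + (-0.194) * (7)
                   = -3.9180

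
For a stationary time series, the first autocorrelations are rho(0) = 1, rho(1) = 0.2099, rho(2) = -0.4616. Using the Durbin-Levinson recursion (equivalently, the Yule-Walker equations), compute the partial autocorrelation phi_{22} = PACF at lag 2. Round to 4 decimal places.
\phi_{22} = -0.5290

The PACF at lag k is phi_{kk}, the last component of the solution
to the Yule-Walker system G_k phi = r_k where
  (G_k)_{ij} = rho(|i - j|), (r_k)_i = rho(i), i,j = 1..k.
Equivalently, Durbin-Levinson gives phi_{kk} iteratively:
  phi_{11} = rho(1)
  phi_{kk} = [rho(k) - sum_{j=1..k-1} phi_{k-1,j} rho(k-j)]
            / [1 - sum_{j=1..k-1} phi_{k-1,j} rho(j)],
  phi_{k,j} = phi_{k-1,j} - phi_{kk} phi_{k-1,k-j},  j = 1..k-1.
Step k = 1:
  phi_11 = rho(1) = 0.2099.
Step k = 2:
  phi_22 = [rho(2) - phi_11 rho(1)] / [1 - phi_11 rho(1)] = [-0.4616 - (0.2099)(0.2099)] / [1 - (0.2099)(0.2099)]
         = -0.50565801 / 0.95594199 = -0.529.
Therefore phi_{22} = -0.5290.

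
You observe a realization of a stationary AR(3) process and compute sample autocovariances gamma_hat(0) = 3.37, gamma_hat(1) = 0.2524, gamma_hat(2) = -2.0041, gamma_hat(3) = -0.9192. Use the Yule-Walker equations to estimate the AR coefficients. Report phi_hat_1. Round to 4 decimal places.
\hat\phi_{1} = -0.0290

The Yule-Walker equations for an AR(p) process read, in matrix form,
  Gamma_p phi = r_p,   with   (Gamma_p)_{ij} = gamma(|i - j|),
                       (r_p)_i = gamma(i),   i,j = 1..p.
Substitute the sample gammas (Toeplitz matrix and right-hand side of size 3):
  Gamma_p = [[3.37, 0.2524, -2.0041], [0.2524, 3.37, 0.2524], [-2.0041, 0.2524, 3.37]]
  r_p     = [0.2524, -2.0041, -0.9192]
Written out (R1..R3):
  (R1) 3.37 phi_1 + 0.2524 phi_2 - 2.0041 phi_3 = 0.2524
  (R2) 0.2524 phi_1 + 3.37 phi_2 + 0.2524 phi_3 = -2.0041
  (R3) -2.0041 phi_1 + 0.2524 phi_2 + 3.37 phi_3 = -0.9192
Gaussian elimination:
  R2 <- R2 - (0.2524/3.37) R1 = R2 - (0.074896) R1:  3.351096 phi_2 + 0.402499 phi_3 = -2.023004
  R3 <- R3 - (-2.0041/3.37) R1 = R3 - (-0.594688) R1:  0.402499 phi_2 + 2.178185 phi_3 = -0.769101
  R3 <- R3 - (0.402499/3.351096) R2 = R3 - (0.12011) R2:  2.129841 phi_3 = -0.526118
Back-substitution:
  phi_hat_3 = -0.526118 / 2.129841 = -0.247022
  phi_hat_2 = (-2.023004 - (0.402499)(-0.247022)) / 3.351096 = -0.574014
  phi_hat_1 = (0.2524 - (0.2524)(-0.574014) - (-2.0041)(-0.247022)) / 3.37 = -0.029014
So phi_hat = [-0.0290, -0.5740, -0.2470].
Therefore phi_hat_1 = -0.0290.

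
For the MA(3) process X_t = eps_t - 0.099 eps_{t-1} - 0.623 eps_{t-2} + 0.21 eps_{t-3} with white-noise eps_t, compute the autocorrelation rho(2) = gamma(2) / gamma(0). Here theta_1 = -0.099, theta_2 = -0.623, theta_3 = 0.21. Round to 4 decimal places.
\rho(2) = -0.4464

For an MA(q) process with theta_0 = 1, the autocovariance is
  gamma(k) = sigma^2 * sum_{i=0..q-k} theta_i * theta_{i+k},
and rho(k) = gamma(k) / gamma(0). Sigma^2 cancels.
  numerator   = (1)*(-0.623) + (-0.099)*(0.21) = -0.64379.
  denominator = (1)^2 + (-0.099)^2 + (-0.623)^2 + (0.21)^2 = 1.44203.
  rho(2) = -0.64379 / 1.44203 = -0.4464.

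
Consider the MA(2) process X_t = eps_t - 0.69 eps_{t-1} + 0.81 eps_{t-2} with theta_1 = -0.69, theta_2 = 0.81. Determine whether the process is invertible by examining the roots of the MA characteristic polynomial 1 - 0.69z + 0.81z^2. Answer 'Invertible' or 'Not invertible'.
\text{Invertible}

The MA(q) characteristic polynomial is P(z) = 1 - 0.69z + 0.81z^2.
Invertibility requires all roots to lie outside the unit circle, i.e. |z| > 1 for every root.
Set 1 + (-0.69) z + (0.81) z^2 = 0, i.e. a z^2 + b z + c = 0 with a = 0.81, b = -0.69, c = 1.
Discriminant D = b^2 - 4ac = (-0.69)^2 - 4*(0.81)*1 = 0.4761 - (3.24) = -2.7639.
D < 0, so the roots are the complex-conjugate pair z = (-b +/- i sqrt(-D)) / (2a) = 0.4259 +/- 1.0262i.
For a conjugate pair |z|^2 = z * conj(z) = (product of roots) = c/a = 1/(0.81) = 1.234568, so |z| = sqrt(1.234568) = 1.1111 for both roots.
Moduli of all roots: 1.1111, 1.1111.
All moduli strictly greater than 1? Yes.
Verdict: Invertible.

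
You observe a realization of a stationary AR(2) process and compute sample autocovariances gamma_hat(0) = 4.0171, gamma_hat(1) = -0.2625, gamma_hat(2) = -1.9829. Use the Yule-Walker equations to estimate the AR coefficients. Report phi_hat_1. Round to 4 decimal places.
\hat\phi_{1} = -0.0980

The Yule-Walker equations for an AR(p) process read, in matrix form,
  Gamma_p phi = r_p,   with   (Gamma_p)_{ij} = gamma(|i - j|),
                       (r_p)_i = gamma(i),   i,j = 1..p.
Substitute the sample gammas (Toeplitz matrix and right-hand side of size 2):
  Gamma_p = [[4.0171, -0.2625], [-0.2625, 4.0171]]
  r_p     = [-0.2625, -1.9829]
Written out:
  4.0171 phi_1 - 0.2625 phi_2 = -0.2625
  -0.2625 phi_1 + 4.0171 phi_2 = -1.9829
Solve by Cramer's rule:
  det = gamma(0)^2 - gamma(1)^2 = (4.0171)^2 - (-0.2625)^2 = 16.13709241 - 0.06890625 = 16.06818616
  phi_hat_1 = [gamma(1) gamma(0) - gamma(1) gamma(2)] / det = [(-0.2625)(4.0171) - (-0.2625)(-1.9829)] / 16.06818616 = -1.575 / 16.06818616 = -0.098
  phi_hat_2 = [gamma(0) gamma(2) - gamma(1)^2] / det = [(4.0171)(-1.9829) - (-0.2625)^2] / 16.06818616 = -8.03441384 / 16.06818616 = -0.5
So phi_hat = [-0.0980, -0.5000].
Therefore phi_hat_1 = -0.0980.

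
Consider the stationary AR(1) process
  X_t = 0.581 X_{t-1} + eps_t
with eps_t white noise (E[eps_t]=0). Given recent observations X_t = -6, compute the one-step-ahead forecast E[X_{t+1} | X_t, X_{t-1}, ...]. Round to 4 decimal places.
E[X_{t+1} \mid \mathcal F_t] = -3.4860

For an AR(p) model X_t = c + sum_i phi_i X_{t-i} + eps_t, the
one-step-ahead conditional mean is
  E[X_{t+1} | X_t, ...] = c + sum_i phi_i X_{t+1-i}.
Substitute known values:
  E[X_{t+1} | ...] = (0.581) * (-6)
                   = -3.4860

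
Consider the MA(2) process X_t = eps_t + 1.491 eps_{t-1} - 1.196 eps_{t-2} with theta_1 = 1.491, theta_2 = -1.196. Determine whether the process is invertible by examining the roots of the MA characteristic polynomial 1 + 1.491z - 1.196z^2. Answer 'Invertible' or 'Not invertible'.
\text{Not invertible}

The MA(q) characteristic polynomial is P(z) = 1 + 1.491z - 1.196z^2.
Invertibility requires all roots to lie outside the unit circle, i.e. |z| > 1 for every root.
Set 1 + (1.491) z + (-1.196) z^2 = 0, i.e. a z^2 + b z + c = 0 with a = -1.196, b = 1.491, c = 1.
Discriminant D = b^2 - 4ac = (1.491)^2 - 4*(-1.196)*1 = 2.223081 - (-4.784) = 7.007081.
D >= 0, so the roots are real: z = (-b +/- sqrt(D)) / (2a) = (-1.491 +/- 2.647089) / (-2.392).
  z_1 = (-1.491 + 2.647089) / (-2.392) = -0.4833,   |z_1| = 0.4833.
  z_2 = (-1.491 - 2.647089) / (-2.392) = 1.73,   |z_2| = 1.73.
Moduli of all roots: 0.4833, 1.7300.
All moduli strictly greater than 1? No.
Verdict: Not invertible.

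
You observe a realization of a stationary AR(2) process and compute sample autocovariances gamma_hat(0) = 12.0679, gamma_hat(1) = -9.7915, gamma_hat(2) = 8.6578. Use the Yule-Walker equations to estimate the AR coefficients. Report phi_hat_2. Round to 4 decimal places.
\hat\phi_{2} = 0.1730

The Yule-Walker equations for an AR(p) process read, in matrix form,
  Gamma_p phi = r_p,   with   (Gamma_p)_{ij} = gamma(|i - j|),
                       (r_p)_i = gamma(i),   i,j = 1..p.
Substitute the sample gammas (Toeplitz matrix and right-hand side of size 2):
  Gamma_p = [[12.0679, -9.7915], [-9.7915, 12.0679]]
  r_p     = [-9.7915, 8.6578]
Written out:
  12.0679 phi_1 - 9.7915 phi_2 = -9.7915
  -9.7915 phi_1 + 12.0679 phi_2 = 8.6578
Solve by Cramer's rule:
  det = gamma(0)^2 - gamma(1)^2 = (12.0679)^2 - (-9.7915)^2 = 145.63421041 - 95.87347225 = 49.76073816
  phi_hat_1 = [gamma(1) gamma(0) - gamma(1) gamma(2)] / det = [(-9.7915)(12.0679) - (-9.7915)(8.6578)] / 49.76073816 = -33.38999415 / 49.76073816 = -0.671
  phi_hat_2 = [gamma(0) gamma(2) - gamma(1)^2] / det = [(12.0679)(8.6578) - (-9.7915)^2] / 49.76073816 = 8.60799237 / 49.76073816 = 0.173
So phi_hat = [-0.6710, 0.1730].
Therefore phi_hat_2 = 0.1730.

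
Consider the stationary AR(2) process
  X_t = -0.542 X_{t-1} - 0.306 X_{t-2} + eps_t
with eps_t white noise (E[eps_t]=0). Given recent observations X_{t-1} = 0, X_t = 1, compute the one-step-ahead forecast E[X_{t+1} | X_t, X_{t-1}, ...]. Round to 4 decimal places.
E[X_{t+1} \mid \mathcal F_t] = -0.5420

For an AR(p) model X_t = c + sum_i phi_i X_{t-i} + eps_t, the
one-step-ahead conditional mean is
  E[X_{t+1} | X_t, ...] = c + sum_i phi_i X_{t+1-i}.
Substitute known values:
  E[X_{t+1} | ...] = (-0.542) * (1) + (-0.306) * (0)
                   = -0.5420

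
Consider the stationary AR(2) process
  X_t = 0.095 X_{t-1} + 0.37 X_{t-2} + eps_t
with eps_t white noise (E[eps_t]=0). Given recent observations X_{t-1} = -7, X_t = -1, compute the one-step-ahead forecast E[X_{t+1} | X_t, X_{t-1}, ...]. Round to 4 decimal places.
E[X_{t+1} \mid \mathcal F_t] = -2.6850

For an AR(p) model X_t = c + sum_i phi_i X_{t-i} + eps_t, the
one-step-ahead conditional mean is
  E[X_{t+1} | X_t, ...] = c + sum_i phi_i X_{t+1-i}.
Substitute known values:
  E[X_{t+1} | ...] = (0.095) * (-1) + (0.37) * (-7)
                   = -2.6850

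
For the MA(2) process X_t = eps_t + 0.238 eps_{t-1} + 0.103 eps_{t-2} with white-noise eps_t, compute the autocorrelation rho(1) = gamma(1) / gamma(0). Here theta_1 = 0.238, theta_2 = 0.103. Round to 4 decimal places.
\rho(1) = 0.2460

For an MA(q) process with theta_0 = 1, the autocovariance is
  gamma(k) = sigma^2 * sum_{i=0..q-k} theta_i * theta_{i+k},
and rho(k) = gamma(k) / gamma(0). Sigma^2 cancels.
  numerator   = (1)*(0.238) + (0.238)*(0.103) = 0.262514.
  denominator = (1)^2 + (0.238)^2 + (0.103)^2 = 1.067253.
  rho(1) = 0.262514 / 1.067253 = 0.2460.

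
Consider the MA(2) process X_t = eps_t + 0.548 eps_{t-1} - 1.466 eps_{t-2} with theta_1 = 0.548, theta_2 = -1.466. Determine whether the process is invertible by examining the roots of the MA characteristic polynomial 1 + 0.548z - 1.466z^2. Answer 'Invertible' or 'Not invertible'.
\text{Not invertible}

The MA(q) characteristic polynomial is P(z) = 1 + 0.548z - 1.466z^2.
Invertibility requires all roots to lie outside the unit circle, i.e. |z| > 1 for every root.
Set 1 + (0.548) z + (-1.466) z^2 = 0, i.e. a z^2 + b z + c = 0 with a = -1.466, b = 0.548, c = 1.
Discriminant D = b^2 - 4ac = (0.548)^2 - 4*(-1.466)*1 = 0.300304 - (-5.864) = 6.164304.
D >= 0, so the roots are real: z = (-b +/- sqrt(D)) / (2a) = (-0.548 +/- 2.482802) / (-2.932).
  z_1 = (-0.548 + 2.482802) / (-2.932) = -0.6599,   |z_1| = 0.6599.
  z_2 = (-0.548 - 2.482802) / (-2.932) = 1.0337,   |z_2| = 1.0337.
Moduli of all roots: 0.6599, 1.0337.
All moduli strictly greater than 1? No.
Verdict: Not invertible.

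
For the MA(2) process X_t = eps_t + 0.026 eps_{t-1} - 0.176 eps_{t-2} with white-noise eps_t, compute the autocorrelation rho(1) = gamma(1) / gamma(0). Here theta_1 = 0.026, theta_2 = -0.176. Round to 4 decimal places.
\rho(1) = 0.0208

For an MA(q) process with theta_0 = 1, the autocovariance is
  gamma(k) = sigma^2 * sum_{i=0..q-k} theta_i * theta_{i+k},
and rho(k) = gamma(k) / gamma(0). Sigma^2 cancels.
  numerator   = (1)*(0.026) + (0.026)*(-0.176) = 0.021424.
  denominator = (1)^2 + (0.026)^2 + (-0.176)^2 = 1.031652.
  rho(1) = 0.021424 / 1.031652 = 0.0208.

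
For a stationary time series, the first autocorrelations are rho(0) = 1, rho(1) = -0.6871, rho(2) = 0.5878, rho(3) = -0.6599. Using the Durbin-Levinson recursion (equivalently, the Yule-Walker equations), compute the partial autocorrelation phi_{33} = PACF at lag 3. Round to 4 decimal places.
\phi_{33} = -0.3859

The PACF at lag k is phi_{kk}, the last component of the solution
to the Yule-Walker system G_k phi = r_k where
  (G_k)_{ij} = rho(|i - j|), (r_k)_i = rho(i), i,j = 1..k.
Equivalently, Durbin-Levinson gives phi_{kk} iteratively:
  phi_{11} = rho(1)
  phi_{kk} = [rho(k) - sum_{j=1..k-1} phi_{k-1,j} rho(k-j)]
            / [1 - sum_{j=1..k-1} phi_{k-1,j} rho(j)],
  phi_{k,j} = phi_{k-1,j} - phi_{kk} phi_{k-1,k-j},  j = 1..k-1.
Step k = 1:
  phi_11 = rho(1) = -0.6871.
Step k = 2:
  phi_22 = [rho(2) - phi_11 rho(1)] / [1 - phi_11 rho(1)] = [0.5878 - (-0.6871)(-0.6871)] / [1 - (-0.6871)(-0.6871)]
         = 0.11569359 / 0.52789359 = 0.219161.
  Update: phi_21 = phi_11 - phi_22 phi_11 = -0.6871 - (0.219161)(-0.6871) = -0.536515.
Step k = 3:
  phi_33 = [rho(3) - phi_21 rho(2) - phi_22 rho(1)] / [1 - phi_21 rho(1) - phi_22 rho(2)]
    numerator   = -0.6599 - (-0.536515)(0.5878) - (0.219161)(-0.6871) = -0.19395132
    denominator = 1 - (-0.536515)(-0.6871) - (0.219161)(0.5878) = 0.50253809
  phi_33 = -0.19395132 / 0.50253809 = -0.3859.
Therefore phi_{33} = -0.3859.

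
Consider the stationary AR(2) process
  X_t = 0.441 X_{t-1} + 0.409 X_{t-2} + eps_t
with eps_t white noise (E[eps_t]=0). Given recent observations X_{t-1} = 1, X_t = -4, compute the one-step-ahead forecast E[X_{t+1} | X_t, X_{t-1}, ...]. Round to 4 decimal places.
E[X_{t+1} \mid \mathcal F_t] = -1.3550

For an AR(p) model X_t = c + sum_i phi_i X_{t-i} + eps_t, the
one-step-ahead conditional mean is
  E[X_{t+1} | X_t, ...] = c + sum_i phi_i X_{t+1-i}.
Substitute known values:
  E[X_{t+1} | ...] = (0.441) * (-4) + (0.409) * (1)
                   = -1.3550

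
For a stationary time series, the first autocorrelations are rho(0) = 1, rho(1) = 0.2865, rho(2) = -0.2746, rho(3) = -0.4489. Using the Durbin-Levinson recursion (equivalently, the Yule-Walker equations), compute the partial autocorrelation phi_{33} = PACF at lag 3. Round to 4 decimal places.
\phi_{33} = -0.2930

The PACF at lag k is phi_{kk}, the last component of the solution
to the Yule-Walker system G_k phi = r_k where
  (G_k)_{ij} = rho(|i - j|), (r_k)_i = rho(i), i,j = 1..k.
Equivalently, Durbin-Levinson gives phi_{kk} iteratively:
  phi_{11} = rho(1)
  phi_{kk} = [rho(k) - sum_{j=1..k-1} phi_{k-1,j} rho(k-j)]
            / [1 - sum_{j=1..k-1} phi_{k-1,j} rho(j)],
  phi_{k,j} = phi_{k-1,j} - phi_{kk} phi_{k-1,k-j},  j = 1..k-1.
Step k = 1:
  phi_11 = rho(1) = 0.2865.
Step k = 2:
  phi_22 = [rho(2) - phi_11 rho(1)] / [1 - phi_11 rho(1)] = [-0.2746 - (0.2865)(0.2865)] / [1 - (0.2865)(0.2865)]
         = -0.35668225 / 0.91791775 = -0.388578.
  Update: phi_21 = phi_11 - phi_22 phi_11 = 0.2865 - (-0.388578)(0.2865) = 0.397827.
Step k = 3:
  phi_33 = [rho(3) - phi_21 rho(2) - phi_22 rho(1)] / [1 - phi_21 rho(1) - phi_22 rho(2)]
    numerator   = -0.4489 - (0.397827)(-0.2746) - (-0.388578)(0.2865) = -0.2283291
    denominator = 1 - (0.397827)(0.2865) - (-0.388578)(-0.2746) = 0.77931903
  phi_33 = -0.2283291 / 0.77931903 = -0.293.
Therefore phi_{33} = -0.2930.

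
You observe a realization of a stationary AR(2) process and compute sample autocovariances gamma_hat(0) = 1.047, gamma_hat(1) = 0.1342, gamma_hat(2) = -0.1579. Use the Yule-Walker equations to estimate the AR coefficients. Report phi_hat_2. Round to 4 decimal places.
\hat\phi_{2} = -0.1700

The Yule-Walker equations for an AR(p) process read, in matrix form,
  Gamma_p phi = r_p,   with   (Gamma_p)_{ij} = gamma(|i - j|),
                       (r_p)_i = gamma(i),   i,j = 1..p.
Substitute the sample gammas (Toeplitz matrix and right-hand side of size 2):
  Gamma_p = [[1.047, 0.1342], [0.1342, 1.047]]
  r_p     = [0.1342, -0.1579]
Written out:
  1.047 phi_1 + 0.1342 phi_2 = 0.1342
  0.1342 phi_1 + 1.047 phi_2 = -0.1579
Solve by Cramer's rule:
  det = gamma(0)^2 - gamma(1)^2 = (1.047)^2 - (0.1342)^2 = 1.096209 - 0.01800964 = 1.07819936
  phi_hat_1 = [gamma(1) gamma(0) - gamma(1) gamma(2)] / det = [(0.1342)(1.047) - (0.1342)(-0.1579)] / 1.07819936 = 0.16169758 / 1.07819936 = 0.15
  phi_hat_2 = [gamma(0) gamma(2) - gamma(1)^2] / det = [(1.047)(-0.1579) - (0.1342)^2] / 1.07819936 = -0.18333094 / 1.07819936 = -0.17
So phi_hat = [0.1500, -0.1700].
Therefore phi_hat_2 = -0.1700.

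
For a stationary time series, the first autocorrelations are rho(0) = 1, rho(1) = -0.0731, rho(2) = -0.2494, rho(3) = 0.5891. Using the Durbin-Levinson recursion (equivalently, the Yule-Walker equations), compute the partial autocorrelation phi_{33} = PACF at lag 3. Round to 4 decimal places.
\phi_{33} = 0.5891

The PACF at lag k is phi_{kk}, the last component of the solution
to the Yule-Walker system G_k phi = r_k where
  (G_k)_{ij} = rho(|i - j|), (r_k)_i = rho(i), i,j = 1..k.
Equivalently, Durbin-Levinson gives phi_{kk} iteratively:
  phi_{11} = rho(1)
  phi_{kk} = [rho(k) - sum_{j=1..k-1} phi_{k-1,j} rho(k-j)]
            / [1 - sum_{j=1..k-1} phi_{k-1,j} rho(j)],
  phi_{k,j} = phi_{k-1,j} - phi_{kk} phi_{k-1,k-j},  j = 1..k-1.
Step k = 1:
  phi_11 = rho(1) = -0.0731.
Step k = 2:
  phi_22 = [rho(2) - phi_11 rho(1)] / [1 - phi_11 rho(1)] = [-0.2494 - (-0.0731)(-0.0731)] / [1 - (-0.0731)(-0.0731)]
         = -0.25474361 / 0.99465639 = -0.256112.
  Update: phi_21 = phi_11 - phi_22 phi_11 = -0.0731 - (-0.256112)(-0.0731) = -0.091822.
Step k = 3:
  phi_33 = [rho(3) - phi_21 rho(2) - phi_22 rho(1)] / [1 - phi_21 rho(1) - phi_22 rho(2)]
    numerator   = 0.5891 - (-0.091822)(-0.2494) - (-0.256112)(-0.0731) = 0.54747784
    denominator = 1 - (-0.091822)(-0.0731) - (-0.256112)(-0.2494) = 0.92941345
  phi_33 = 0.54747784 / 0.92941345 = 0.5891.
Therefore phi_{33} = 0.5891.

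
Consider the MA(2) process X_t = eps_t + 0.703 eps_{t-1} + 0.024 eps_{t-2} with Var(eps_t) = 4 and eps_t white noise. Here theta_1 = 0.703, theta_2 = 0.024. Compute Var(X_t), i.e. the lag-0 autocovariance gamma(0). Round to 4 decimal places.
\gamma(0) = 5.9791

For an MA(q) process X_t = eps_t + sum_i theta_i eps_{t-i} with
Var(eps_t) = sigma^2, the variance is
  gamma(0) = sigma^2 * (1 + sum_i theta_i^2).
  sum_i theta_i^2 = (0.703)^2 + (0.024)^2 = 0.494209 + 0.000576 = 0.494785.
  gamma(0) = 4 * (1 + 0.494785) = 4 * 1.494785 = 5.97914, which rounds to 5.9791.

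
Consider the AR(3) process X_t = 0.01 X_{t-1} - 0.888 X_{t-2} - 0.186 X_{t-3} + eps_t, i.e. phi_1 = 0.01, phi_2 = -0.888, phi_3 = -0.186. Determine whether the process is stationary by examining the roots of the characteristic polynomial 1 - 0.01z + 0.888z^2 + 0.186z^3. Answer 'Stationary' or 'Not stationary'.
\text{Stationary}

The AR(p) characteristic polynomial is P(z) = 1 - 0.01z + 0.888z^2 + 0.186z^3.
Stationarity requires all roots to lie outside the unit circle, i.e. |z| > 1 for every root.
Degree 3: look for a simple real root z0 first, then factor out (1 - z/z0) and solve the remaining quadratic.
Testing z0 = -5: P(-5) = 1 + (-0.01)(-5) + (0.888)(-5)^2 + (0.186)(-5)^3
  = 1 + (0.05) + (22.2) + (-23.25) = 0.  So z_0 = -5 is a root, |z_0| = 5.
Divide out the factor (1 + 0.2 z) = (1 - z/z0) (since 1/z0 = -0.2):
  P(z) = (1 + 0.2 z)(1 + (-0.21) z + (0.93) z^2)
  [check: z-coef -0.21 - (-0.2) = -0.01; z^2-coef 0.93 - (-0.2)(-0.21) = 0.888; z^3-coef -(-0.2)(0.93) = 0.186.]
Remaining roots from the quadratic factor 1 + (-0.21) z + (0.93) z^2:
  Set 1 + (-0.21) z + (0.93) z^2 = 0, i.e. a z^2 + b z + c = 0 with a = 0.93, b = -0.21, c = 1.
  Discriminant D = b^2 - 4ac = (-0.21)^2 - 4*(0.93)*1 = 0.0441 - (3.72) = -3.6759.
  D < 0, so the roots are the complex-conjugate pair z = (-b +/- i sqrt(-D)) / (2a) = 0.1129 +/- 1.0308i.
  For a conjugate pair |z|^2 = z * conj(z) = (product of roots) = c/a = 1/(0.93) = 1.075269, so |z| = sqrt(1.075269) = 1.037 for both roots.
Moduli of all roots: 5.0000, 1.0370, 1.0370.
All moduli strictly greater than 1? Yes.
Verdict: Stationary.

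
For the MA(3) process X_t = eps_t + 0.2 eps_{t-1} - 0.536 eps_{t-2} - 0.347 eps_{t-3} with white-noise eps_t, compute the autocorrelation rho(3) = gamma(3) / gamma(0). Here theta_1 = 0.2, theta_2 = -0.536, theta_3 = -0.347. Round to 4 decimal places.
\rho(3) = -0.2397

For an MA(q) process with theta_0 = 1, the autocovariance is
  gamma(k) = sigma^2 * sum_{i=0..q-k} theta_i * theta_{i+k},
and rho(k) = gamma(k) / gamma(0). Sigma^2 cancels.
  numerator   = (1)*(-0.347) = -0.347.
  denominator = (1)^2 + (0.2)^2 + (-0.536)^2 + (-0.347)^2 = 1.447705.
  rho(3) = -0.347 / 1.447705 = -0.2397.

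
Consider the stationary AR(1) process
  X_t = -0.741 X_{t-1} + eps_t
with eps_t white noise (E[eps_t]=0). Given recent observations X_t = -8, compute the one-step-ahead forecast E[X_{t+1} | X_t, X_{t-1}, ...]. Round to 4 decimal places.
E[X_{t+1} \mid \mathcal F_t] = 5.9280

For an AR(p) model X_t = c + sum_i phi_i X_{t-i} + eps_t, the
one-step-ahead conditional mean is
  E[X_{t+1} | X_t, ...] = c + sum_i phi_i X_{t+1-i}.
Substitute known values:
  E[X_{t+1} | ...] = (-0.741) * (-8)
                   = 5.9280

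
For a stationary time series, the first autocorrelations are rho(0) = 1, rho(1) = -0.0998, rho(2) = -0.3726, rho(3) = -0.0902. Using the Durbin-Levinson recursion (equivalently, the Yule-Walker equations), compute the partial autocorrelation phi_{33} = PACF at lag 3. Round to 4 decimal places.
\phi_{33} = -0.2141

The PACF at lag k is phi_{kk}, the last component of the solution
to the Yule-Walker system G_k phi = r_k where
  (G_k)_{ij} = rho(|i - j|), (r_k)_i = rho(i), i,j = 1..k.
Equivalently, Durbin-Levinson gives phi_{kk} iteratively:
  phi_{11} = rho(1)
  phi_{kk} = [rho(k) - sum_{j=1..k-1} phi_{k-1,j} rho(k-j)]
            / [1 - sum_{j=1..k-1} phi_{k-1,j} rho(j)],
  phi_{k,j} = phi_{k-1,j} - phi_{kk} phi_{k-1,k-j},  j = 1..k-1.
Step k = 1:
  phi_11 = rho(1) = -0.0998.
Step k = 2:
  phi_22 = [rho(2) - phi_11 rho(1)] / [1 - phi_11 rho(1)] = [-0.3726 - (-0.0998)(-0.0998)] / [1 - (-0.0998)(-0.0998)]
         = -0.38256004 / 0.99003996 = -0.386409.
  Update: phi_21 = phi_11 - phi_22 phi_11 = -0.0998 - (-0.386409)(-0.0998) = -0.138364.
Step k = 3:
  phi_33 = [rho(3) - phi_21 rho(2) - phi_22 rho(1)] / [1 - phi_21 rho(1) - phi_22 rho(2)]
    numerator   = -0.0902 - (-0.138364)(-0.3726) - (-0.386409)(-0.0998) = -0.18031786
    denominator = 1 - (-0.138364)(-0.0998) - (-0.386409)(-0.3726) = 0.84221544
  phi_33 = -0.18031786 / 0.84221544 = -0.2141.
Therefore phi_{33} = -0.2141.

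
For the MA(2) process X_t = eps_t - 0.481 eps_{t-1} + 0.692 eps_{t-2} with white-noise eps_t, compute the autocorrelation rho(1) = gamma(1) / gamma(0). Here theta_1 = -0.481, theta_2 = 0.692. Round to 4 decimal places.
\rho(1) = -0.4759

For an MA(q) process with theta_0 = 1, the autocovariance is
  gamma(k) = sigma^2 * sum_{i=0..q-k} theta_i * theta_{i+k},
and rho(k) = gamma(k) / gamma(0). Sigma^2 cancels.
  numerator   = (1)*(-0.481) + (-0.481)*(0.692) = -0.813852.
  denominator = (1)^2 + (-0.481)^2 + (0.692)^2 = 1.710225.
  rho(1) = -0.813852 / 1.710225 = -0.4759.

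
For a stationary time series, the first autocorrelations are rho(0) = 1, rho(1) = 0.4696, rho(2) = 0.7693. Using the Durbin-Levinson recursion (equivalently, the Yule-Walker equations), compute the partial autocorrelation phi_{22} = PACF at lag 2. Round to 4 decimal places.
\phi_{22} = 0.7040

The PACF at lag k is phi_{kk}, the last component of the solution
to the Yule-Walker system G_k phi = r_k where
  (G_k)_{ij} = rho(|i - j|), (r_k)_i = rho(i), i,j = 1..k.
Equivalently, Durbin-Levinson gives phi_{kk} iteratively:
  phi_{11} = rho(1)
  phi_{kk} = [rho(k) - sum_{j=1..k-1} phi_{k-1,j} rho(k-j)]
            / [1 - sum_{j=1..k-1} phi_{k-1,j} rho(j)],
  phi_{k,j} = phi_{k-1,j} - phi_{kk} phi_{k-1,k-j},  j = 1..k-1.
Step k = 1:
  phi_11 = rho(1) = 0.4696.
Step k = 2:
  phi_22 = [rho(2) - phi_11 rho(1)] / [1 - phi_11 rho(1)] = [0.7693 - (0.4696)(0.4696)] / [1 - (0.4696)(0.4696)]
         = 0.54877584 / 0.77947584 = 0.704.
Therefore phi_{22} = 0.7040.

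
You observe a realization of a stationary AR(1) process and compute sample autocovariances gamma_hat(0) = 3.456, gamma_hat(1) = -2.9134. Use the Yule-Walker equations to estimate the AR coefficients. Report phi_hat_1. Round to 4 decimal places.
\hat\phi_{1} = -0.8430

The Yule-Walker equations for an AR(p) process read, in matrix form,
  Gamma_p phi = r_p,   with   (Gamma_p)_{ij} = gamma(|i - j|),
                       (r_p)_i = gamma(i),   i,j = 1..p.
Substitute the sample gammas (Toeplitz matrix and right-hand side of size 1):
  Gamma_p = [[3.456]]
  r_p     = [-2.9134]
With p = 1 this is the single equation gamma(0) phi_1 = gamma(1):
  phi_hat_1 = gamma(1) / gamma(0) = -2.9134 / 3.456 = -0.8430.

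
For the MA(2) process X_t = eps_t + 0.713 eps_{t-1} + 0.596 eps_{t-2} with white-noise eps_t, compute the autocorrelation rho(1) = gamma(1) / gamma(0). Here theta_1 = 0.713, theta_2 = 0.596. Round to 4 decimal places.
\rho(1) = 0.6106

For an MA(q) process with theta_0 = 1, the autocovariance is
  gamma(k) = sigma^2 * sum_{i=0..q-k} theta_i * theta_{i+k},
and rho(k) = gamma(k) / gamma(0). Sigma^2 cancels.
  numerator   = (1)*(0.713) + (0.713)*(0.596) = 1.137948.
  denominator = (1)^2 + (0.713)^2 + (0.596)^2 = 1.863585.
  rho(1) = 1.137948 / 1.863585 = 0.6106.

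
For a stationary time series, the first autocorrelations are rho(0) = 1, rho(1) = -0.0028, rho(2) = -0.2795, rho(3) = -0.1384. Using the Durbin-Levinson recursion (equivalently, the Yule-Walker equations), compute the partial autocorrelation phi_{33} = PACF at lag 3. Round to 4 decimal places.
\phi_{33} = -0.1521

The PACF at lag k is phi_{kk}, the last component of the solution
to the Yule-Walker system G_k phi = r_k where
  (G_k)_{ij} = rho(|i - j|), (r_k)_i = rho(i), i,j = 1..k.
Equivalently, Durbin-Levinson gives phi_{kk} iteratively:
  phi_{11} = rho(1)
  phi_{kk} = [rho(k) - sum_{j=1..k-1} phi_{k-1,j} rho(k-j)]
            / [1 - sum_{j=1..k-1} phi_{k-1,j} rho(j)],
  phi_{k,j} = phi_{k-1,j} - phi_{kk} phi_{k-1,k-j},  j = 1..k-1.
Step k = 1:
  phi_11 = rho(1) = -0.0028.
Step k = 2:
  phi_22 = [rho(2) - phi_11 rho(1)] / [1 - phi_11 rho(1)] = [-0.2795 - (-0.0028)(-0.0028)] / [1 - (-0.0028)(-0.0028)]
         = -0.27950784 / 0.99999216 = -0.27951.
  Update: phi_21 = phi_11 - phi_22 phi_11 = -0.0028 - (-0.27951)(-0.0028) = -0.003583.
Step k = 3:
  phi_33 = [rho(3) - phi_21 rho(2) - phi_22 rho(1)] / [1 - phi_21 rho(1) - phi_22 rho(2)]
    numerator   = -0.1384 - (-0.003583)(-0.2795) - (-0.27951)(-0.0028) = -0.14018397
    denominator = 1 - (-0.003583)(-0.0028) - (-0.27951)(-0.2795) = 0.92186691
  phi_33 = -0.14018397 / 0.92186691 = -0.1521.
Therefore phi_{33} = -0.1521.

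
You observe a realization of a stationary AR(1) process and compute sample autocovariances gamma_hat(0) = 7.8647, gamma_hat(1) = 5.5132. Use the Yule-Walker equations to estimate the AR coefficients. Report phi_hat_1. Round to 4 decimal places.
\hat\phi_{1} = 0.7010

The Yule-Walker equations for an AR(p) process read, in matrix form,
  Gamma_p phi = r_p,   with   (Gamma_p)_{ij} = gamma(|i - j|),
                       (r_p)_i = gamma(i),   i,j = 1..p.
Substitute the sample gammas (Toeplitz matrix and right-hand side of size 1):
  Gamma_p = [[7.8647]]
  r_p     = [5.5132]
With p = 1 this is the single equation gamma(0) phi_1 = gamma(1):
  phi_hat_1 = gamma(1) / gamma(0) = 5.5132 / 7.8647 = 0.7010.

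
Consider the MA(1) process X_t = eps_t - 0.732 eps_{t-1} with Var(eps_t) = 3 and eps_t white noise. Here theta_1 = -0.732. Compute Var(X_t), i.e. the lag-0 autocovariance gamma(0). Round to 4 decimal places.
\gamma(0) = 4.6075

For an MA(q) process X_t = eps_t + sum_i theta_i eps_{t-i} with
Var(eps_t) = sigma^2, the variance is
  gamma(0) = sigma^2 * (1 + sum_i theta_i^2).
  sum_i theta_i^2 = (-0.732)^2 = 0.535824.
  gamma(0) = 3 * (1 + 0.535824) = 3 * 1.535824 = 4.607472, which rounds to 4.6075.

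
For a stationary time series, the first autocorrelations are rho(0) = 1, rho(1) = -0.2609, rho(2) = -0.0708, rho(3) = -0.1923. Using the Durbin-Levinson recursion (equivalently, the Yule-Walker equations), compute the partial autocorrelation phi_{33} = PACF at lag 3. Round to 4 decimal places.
\phi_{33} = -0.2770

The PACF at lag k is phi_{kk}, the last component of the solution
to the Yule-Walker system G_k phi = r_k where
  (G_k)_{ij} = rho(|i - j|), (r_k)_i = rho(i), i,j = 1..k.
Equivalently, Durbin-Levinson gives phi_{kk} iteratively:
  phi_{11} = rho(1)
  phi_{kk} = [rho(k) - sum_{j=1..k-1} phi_{k-1,j} rho(k-j)]
            / [1 - sum_{j=1..k-1} phi_{k-1,j} rho(j)],
  phi_{k,j} = phi_{k-1,j} - phi_{kk} phi_{k-1,k-j},  j = 1..k-1.
Step k = 1:
  phi_11 = rho(1) = -0.2609.
Step k = 2:
  phi_22 = [rho(2) - phi_11 rho(1)] / [1 - phi_11 rho(1)] = [-0.0708 - (-0.2609)(-0.2609)] / [1 - (-0.2609)(-0.2609)]
         = -0.13886881 / 0.93193119 = -0.149012.
  Update: phi_21 = phi_11 - phi_22 phi_11 = -0.2609 - (-0.149012)(-0.2609) = -0.299777.
Step k = 3:
  phi_33 = [rho(3) - phi_21 rho(2) - phi_22 rho(1)] / [1 - phi_21 rho(1) - phi_22 rho(2)]
    numerator   = -0.1923 - (-0.299777)(-0.0708) - (-0.149012)(-0.2609) = -0.25240142
    denominator = 1 - (-0.299777)(-0.2609) - (-0.149012)(-0.0708) = 0.91123809
  phi_33 = -0.25240142 / 0.91123809 = -0.277.
Therefore phi_{33} = -0.2770.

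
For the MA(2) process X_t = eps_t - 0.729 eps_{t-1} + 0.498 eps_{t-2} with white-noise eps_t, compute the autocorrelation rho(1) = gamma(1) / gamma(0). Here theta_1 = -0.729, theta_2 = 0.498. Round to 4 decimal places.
\rho(1) = -0.6137

For an MA(q) process with theta_0 = 1, the autocovariance is
  gamma(k) = sigma^2 * sum_{i=0..q-k} theta_i * theta_{i+k},
and rho(k) = gamma(k) / gamma(0). Sigma^2 cancels.
  numerator   = (1)*(-0.729) + (-0.729)*(0.498) = -1.092042.
  denominator = (1)^2 + (-0.729)^2 + (0.498)^2 = 1.779445.
  rho(1) = -1.092042 / 1.779445 = -0.6137.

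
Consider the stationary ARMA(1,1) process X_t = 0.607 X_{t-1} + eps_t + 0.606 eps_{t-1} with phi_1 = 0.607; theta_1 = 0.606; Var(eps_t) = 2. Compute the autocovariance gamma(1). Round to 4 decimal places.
\gamma(1) = 5.2543

Multiply the model equation by X_{t-k} and take expectations. With theta_0 = psi_0 = 1 and psi_j the MA(infinity) weights, this gives
  gamma(k) - sum_i phi_i gamma(k-i) = c_k,
  c_k = sigma^2 * sum_{j=k..q} theta_j psi_{j-k}   (c_k = 0 for k > q),
using gamma(-m) = gamma(m).
psi-weights needed (psi_j = theta_j + sum_i phi_i psi_{j-i}):
  psi_1 = theta_1 + phi_1 = 0.606 + (0.607) = 1.213
Right-hand sides:
  c_0 = sigma^2 (1 + theta_1 psi_1) = 2 * (1 + (0.606)(1.213)) = 2 * 1.735078 = 3.470156
  c_1 = sigma^2 theta_1 = 2 * (0.606) = 1.212
  c_2 = 0
Equations for k = 0 and k = 1 (AR order 1):
  gamma(0) = phi_1 gamma(1) + c_0
  gamma(1) = phi_1 gamma(0) + c_1
Substituting the second into the first: gamma(0) (1 - phi_1^2) = c_0 + phi_1 c_1, so
  gamma(0) = (c_0 + phi_1 c_1) / (1 - phi_1^2) = (3.470156 + (0.607)(1.212)) / (1 - (0.607)^2) = 4.20584 / 0.631551 = 6.659541.
  gamma(1) = phi_1 gamma(0) + c_1 = (0.607)(6.659541) + (1.212) = 5.254342.
Therefore gamma(1) = 5.2543 (to 4 decimal places).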